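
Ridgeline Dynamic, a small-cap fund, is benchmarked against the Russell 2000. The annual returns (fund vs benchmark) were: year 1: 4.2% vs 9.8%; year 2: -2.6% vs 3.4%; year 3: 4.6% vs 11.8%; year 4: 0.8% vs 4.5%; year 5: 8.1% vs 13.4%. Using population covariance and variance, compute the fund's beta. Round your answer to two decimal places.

0.88

r̄p = 3.0200%,  r̄m = 8.5800%
Cov = Σ(rp − r̄p)(rm − r̄m) / 5 = 13.8364
Var(rm) = Σ(rm − r̄m)² / 5 = 15.7136
β = Cov / Var = 13.8364 / 15.7136 = 0.8805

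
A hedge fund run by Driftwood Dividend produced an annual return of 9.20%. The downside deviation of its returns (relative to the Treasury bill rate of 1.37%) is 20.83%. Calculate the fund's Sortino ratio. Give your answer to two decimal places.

0.38

Sortino = (Rp − Rf) / σd = (9.20% − 1.37%) / 20.83% = 7.83% / 20.83% = 0.3759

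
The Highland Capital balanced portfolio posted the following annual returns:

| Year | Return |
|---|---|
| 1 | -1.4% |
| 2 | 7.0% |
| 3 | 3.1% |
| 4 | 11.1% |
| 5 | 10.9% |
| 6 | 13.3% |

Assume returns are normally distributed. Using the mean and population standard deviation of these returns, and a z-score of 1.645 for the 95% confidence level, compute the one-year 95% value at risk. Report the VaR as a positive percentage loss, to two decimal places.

1.08

r̄ = (-1.4 + 7 + 3.1 + 11.1 + 10.9 + 13.3) / 6 = 7.3333%
Population std dev = √[156.8133 / 6] = 5.1123%
VaR = −(r̄ − z·σ) = −(7.3333 − 1.645 × 5.1123) = −(-1.0764) = 1.0764%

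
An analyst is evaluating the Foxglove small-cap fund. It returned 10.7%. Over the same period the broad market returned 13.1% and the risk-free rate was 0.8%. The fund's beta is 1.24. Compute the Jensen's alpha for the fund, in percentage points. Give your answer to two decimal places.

-5.35

CAPM expected return = Rf + β(Rm − Rf) = 0.8% + 1.24 × (13.1% − 0.8%) = 0.8 + 1.24 × 12.30 = 16.0520%
Jensen's α = Rp − E[R] = 10.7% − 16.0520% = -5.3520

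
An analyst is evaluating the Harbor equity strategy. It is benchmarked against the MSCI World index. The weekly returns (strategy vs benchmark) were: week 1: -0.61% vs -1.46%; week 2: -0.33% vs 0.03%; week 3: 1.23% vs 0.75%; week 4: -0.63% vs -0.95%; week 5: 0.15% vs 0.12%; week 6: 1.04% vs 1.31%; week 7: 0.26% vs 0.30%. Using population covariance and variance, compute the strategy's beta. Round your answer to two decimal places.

r̄p = 0.1586%,  r̄m = 0.0143%
Cov = Σ(rp − r̄p)(rm − r̄m) / 7 = 0.5492
Var(rm) = Σ(rm − r̄m)² / 7 = 0.7738
β = Cov / Var = 0.5492 / 0.7738 = 0.7097

0.71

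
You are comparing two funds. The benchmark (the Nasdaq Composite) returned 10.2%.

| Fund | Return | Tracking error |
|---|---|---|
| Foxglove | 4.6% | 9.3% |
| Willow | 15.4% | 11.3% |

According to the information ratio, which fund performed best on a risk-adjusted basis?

Foxglove: IR = (4.6% − 10.2%) / 9.3% = -0.602
Willow: IR = (15.4% − 10.2%) / 11.3% = 0.460
Highest: Willow (0.460).

Willow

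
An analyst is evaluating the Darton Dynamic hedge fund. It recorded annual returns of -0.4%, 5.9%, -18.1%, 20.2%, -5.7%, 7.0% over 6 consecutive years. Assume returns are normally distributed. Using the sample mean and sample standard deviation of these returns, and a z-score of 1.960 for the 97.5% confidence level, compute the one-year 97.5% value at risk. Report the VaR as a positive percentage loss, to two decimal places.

r̄ = (-0.4 + 5.9 − 18.1 + 20.2 − 5.7 + 7) / 6 = 8.90 / 6 = 1.4833%
Σ(r − r̄)² = (-0.4 − 1.4833)² + (5.9 − 1.4833)² + … = 838.9083
sample σ = √(838.9083 / 5) = √167.7817 = 12.9531%
VaR = −(r̄ − z·σ) = −(1.4833 − 1.960 × 12.9531) = −(-23.9048) = 23.9048%

23.90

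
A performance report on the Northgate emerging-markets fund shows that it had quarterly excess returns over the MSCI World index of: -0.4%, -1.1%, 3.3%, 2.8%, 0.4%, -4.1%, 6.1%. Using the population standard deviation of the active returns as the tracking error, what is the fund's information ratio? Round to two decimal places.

Mean return μ = 7.00 / 7 = 1.0000%
Σ(r − μ)² = 67.2800; population σ = √(67.2800/7) = 3.1002%
IR = μ / tracking error = 1.0000 / 3.1002 = 0.3226

0.32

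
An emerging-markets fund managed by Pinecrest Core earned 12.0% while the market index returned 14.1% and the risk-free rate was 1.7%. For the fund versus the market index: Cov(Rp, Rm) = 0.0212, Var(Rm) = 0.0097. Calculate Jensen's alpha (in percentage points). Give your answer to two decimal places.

β = Cov / Var = 0.0212 / 0.0097 = 2.1856
E[R] = Rf + β(Rm − Rf) = 1.7% + 2.1856 × (14.1% − 1.7%) = 28.8014%
α = Rp − E[R] = 12.0% − 28.8014% = -16.8014

-16.80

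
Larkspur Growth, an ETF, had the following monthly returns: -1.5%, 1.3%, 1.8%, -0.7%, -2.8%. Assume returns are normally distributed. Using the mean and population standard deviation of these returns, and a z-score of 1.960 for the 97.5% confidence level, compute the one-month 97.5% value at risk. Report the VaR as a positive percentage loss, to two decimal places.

3.75

μ = (-1.5 + 1.3 + 1.8 − 0.7 − 2.8) / 5 = -1.90 / 5 = -0.3800%
Population std dev = √[14.7880 / 5] = 1.7198%
VaR = −(μ − z·σ) = −(-0.3800 − 1.960 × 1.7198) = −(-3.7508) = 3.7508%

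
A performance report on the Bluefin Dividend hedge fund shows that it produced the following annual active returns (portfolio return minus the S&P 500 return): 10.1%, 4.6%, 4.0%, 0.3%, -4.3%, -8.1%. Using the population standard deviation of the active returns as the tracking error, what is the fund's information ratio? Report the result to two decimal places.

0.18

Mean return μ = 6.60 / 6 = 1.1000%
Σ(r − μ)² = 216.1000; population σ = √(216.1000/6) = 6.0014%
IR = μ / tracking error = 1.1000 / 6.0014 = 0.1833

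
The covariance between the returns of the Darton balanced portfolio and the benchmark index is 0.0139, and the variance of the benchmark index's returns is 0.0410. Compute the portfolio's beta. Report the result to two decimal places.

0.34

β = Cov(Rp, Rm) / Var(Rm) = 0.0139 / 0.0410 = 0.3390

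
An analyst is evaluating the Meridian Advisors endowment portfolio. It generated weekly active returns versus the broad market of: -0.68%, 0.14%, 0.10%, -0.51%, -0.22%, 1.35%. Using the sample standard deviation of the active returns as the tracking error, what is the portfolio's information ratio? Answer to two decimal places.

r̄ = (-0.68 + 0.14 + 0.1 − 0.51 − 0.22 + 1.35) / 6 = 0.180 / 6 = 0.0300%
Σ(r − r̄)² = (-0.68 − 0.0300)² + (0.14 − 0.0300)² + (0.1 − 0.0300)² + … = 2.6176
σ = √[2.6176 / 5] = 0.7235%
IR = r̄ / tracking error = 0.0300 / 0.7235 = 0.0415

0.04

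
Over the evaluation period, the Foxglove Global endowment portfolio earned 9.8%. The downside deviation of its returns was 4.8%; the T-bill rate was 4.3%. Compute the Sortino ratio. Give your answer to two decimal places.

1.15

Sortino = (Rp − Rf) / σd = (9.8% − 4.3%) / 4.8% = 5.50% / 4.8% = 1.1458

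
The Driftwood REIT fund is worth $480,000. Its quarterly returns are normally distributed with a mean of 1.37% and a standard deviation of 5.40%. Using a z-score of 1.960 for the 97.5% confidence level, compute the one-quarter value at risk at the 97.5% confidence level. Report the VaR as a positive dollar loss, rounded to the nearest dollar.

$44,227

Return at the 97.5% tail: μ − z·σ = 1.37% − 1.960 × 5.40% = 1.37 − 10.5840 = -9.2140%
VaR = −(-9.2140%) × $480,000 = 9.2140% × $480,000 = $44,227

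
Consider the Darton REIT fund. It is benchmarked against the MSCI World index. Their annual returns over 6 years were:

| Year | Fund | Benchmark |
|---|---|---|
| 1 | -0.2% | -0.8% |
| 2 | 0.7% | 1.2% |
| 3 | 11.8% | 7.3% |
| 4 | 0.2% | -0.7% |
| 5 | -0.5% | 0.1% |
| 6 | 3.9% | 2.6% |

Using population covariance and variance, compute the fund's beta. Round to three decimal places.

1.521

r̄p = 2.6500%,  r̄m = 1.6167%
Cov = Σ(rp − r̄p)(rm − r̄m) / 6 = 11.8975
Var(rm) = Σ(rm − r̄m)² / 6 = 7.8247
β = Cov / Var = 11.8975 / 7.8247 = 1.5205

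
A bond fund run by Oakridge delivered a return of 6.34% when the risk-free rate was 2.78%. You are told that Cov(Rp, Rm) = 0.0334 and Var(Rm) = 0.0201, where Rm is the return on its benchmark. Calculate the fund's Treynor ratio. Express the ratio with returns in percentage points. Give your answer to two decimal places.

2.14

β = Cov / Var = 0.0334 / 0.0201 = 1.6617
Treynor = (Rp − Rf) / β = (6.34% − 2.78%) / 1.6617 = 3.56 / 1.6617 = 2.1424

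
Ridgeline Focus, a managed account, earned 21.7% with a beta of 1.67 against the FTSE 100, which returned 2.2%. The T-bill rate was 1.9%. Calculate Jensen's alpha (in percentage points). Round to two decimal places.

CAPM expected return = Rf + β(Rm − Rf) = 1.9% + 1.67 × (2.2% − 1.9%) = 1.9 + 1.67 × 0.30 = 2.4010%
Jensen's α = Rp − E[R] = 21.7% − 2.4010% = 19.2990

19.30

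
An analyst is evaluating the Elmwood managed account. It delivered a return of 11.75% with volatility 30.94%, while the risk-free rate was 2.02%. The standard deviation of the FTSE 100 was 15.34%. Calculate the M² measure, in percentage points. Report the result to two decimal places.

Sharpe = (Rp − Rf) / σp = (11.75% − 2.02%) / 30.94% = 0.3145
M² = Rf + Sharpe × σm = 2.02% + 0.3145 × 15.34% = 6.8444%

6.84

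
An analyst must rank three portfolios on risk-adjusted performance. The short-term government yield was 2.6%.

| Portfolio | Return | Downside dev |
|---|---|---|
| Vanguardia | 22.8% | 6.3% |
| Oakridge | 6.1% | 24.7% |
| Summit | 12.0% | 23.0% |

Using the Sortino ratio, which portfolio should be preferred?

Vanguardia

Vanguardia: Sortino ratio = (22.8% − 2.6%) / 6.3% = 3.206
Oakridge: Sortino ratio = (6.1% − 2.6%) / 24.7% = 0.142
Summit: Sortino ratio = (12.0% − 2.6%) / 23.0% = 0.409
Highest: Vanguardia (3.206).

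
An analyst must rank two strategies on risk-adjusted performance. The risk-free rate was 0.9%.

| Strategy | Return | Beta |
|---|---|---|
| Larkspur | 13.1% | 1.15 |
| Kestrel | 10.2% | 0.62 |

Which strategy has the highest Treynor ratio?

Kestrel

Larkspur: Treynor = (13.1% − 0.9%) / 1.15 = 10.609
Kestrel: Treynor = (10.2% − 0.9%) / 0.62 = 15.000
Highest: Kestrel (15.000).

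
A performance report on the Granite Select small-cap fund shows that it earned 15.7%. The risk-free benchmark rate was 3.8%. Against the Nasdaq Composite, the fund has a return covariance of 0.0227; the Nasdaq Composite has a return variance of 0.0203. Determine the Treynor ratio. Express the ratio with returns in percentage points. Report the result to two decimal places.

β = Cov / Var = 0.0227 / 0.0203 = 1.1182
Treynor = (Rp − Rf) / β = (15.7% − 3.8%) / 1.1182 = 11.90 / 1.1182 = 10.6421

10.64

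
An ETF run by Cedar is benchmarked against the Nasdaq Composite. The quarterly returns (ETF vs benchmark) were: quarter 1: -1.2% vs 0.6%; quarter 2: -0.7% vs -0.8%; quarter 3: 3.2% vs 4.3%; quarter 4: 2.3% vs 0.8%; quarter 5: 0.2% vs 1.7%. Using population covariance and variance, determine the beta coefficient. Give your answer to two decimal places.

r̄p = 0.7600%,  r̄m = 1.3200%
Cov = Σ(rp − r̄p)(rm − r̄m) / 5 = 2.1528
Var(rm) = Σ(rm − r̄m)² / 5 = 2.8616
β = Cov / Var = 2.1528 / 2.8616 = 0.7523

0.75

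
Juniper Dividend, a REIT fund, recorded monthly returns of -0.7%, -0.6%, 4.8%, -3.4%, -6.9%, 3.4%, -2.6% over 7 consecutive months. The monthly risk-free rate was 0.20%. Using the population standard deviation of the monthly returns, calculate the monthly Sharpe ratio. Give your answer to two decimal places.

-0.29

Mean return μ = -6.00 / 7 = -0.8571%
Σ(r − μ)² = (-0.7 − (-0.8571))² + (-0.6 − (-0.8571))² + … = 96.2371
population σ = √(96.2371 / 7) = √13.7482 = 3.7079%
Sharpe = (μ − rf) / σ = (-0.8571 − 0.2) / 3.7079 = -1.0571 / 3.7079 = -0.2851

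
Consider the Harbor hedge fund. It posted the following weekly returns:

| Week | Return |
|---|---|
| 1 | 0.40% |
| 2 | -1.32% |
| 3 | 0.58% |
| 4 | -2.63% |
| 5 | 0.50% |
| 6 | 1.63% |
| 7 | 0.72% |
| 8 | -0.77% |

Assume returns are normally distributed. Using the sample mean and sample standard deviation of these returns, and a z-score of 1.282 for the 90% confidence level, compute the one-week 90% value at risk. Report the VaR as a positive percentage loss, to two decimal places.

1.86

r̄ = (0.4 − 1.32 + 0.58 − 2.63 + 0.5 + 1.63 + 0.72 − 0.77) / 8 = -0.1113%
Σ(r − r̄)² = 13.0749; sample σ = √(13.0749/7) = 1.3667%
VaR = −(r̄ − z·σ) = −(-0.1113 − 1.282 × 1.3667) = −(-1.8634) = 1.8634%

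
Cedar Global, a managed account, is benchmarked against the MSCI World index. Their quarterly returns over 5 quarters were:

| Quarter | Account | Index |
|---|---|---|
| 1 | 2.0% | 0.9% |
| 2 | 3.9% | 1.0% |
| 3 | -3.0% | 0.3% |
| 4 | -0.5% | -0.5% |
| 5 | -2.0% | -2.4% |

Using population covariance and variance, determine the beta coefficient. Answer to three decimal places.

1.268

r̄p = 0.0800%,  r̄m = -0.1400%
Cov = Σ(rp − r̄p)(rm − r̄m) / 5 = 1.9812
Var(rm) = Σ(rm − r̄m)² / 5 = 1.5624
β = Cov / Var = 1.9812 / 1.5624 = 1.2680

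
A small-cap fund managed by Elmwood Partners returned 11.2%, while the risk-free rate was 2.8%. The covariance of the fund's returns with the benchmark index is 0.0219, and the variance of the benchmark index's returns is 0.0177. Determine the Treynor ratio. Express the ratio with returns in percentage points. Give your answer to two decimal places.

β = Cov / Var = 0.0219 / 0.0177 = 1.2373
Treynor = (Rp − Rf) / β = (11.2% − 2.8%) / 1.2373 = 8.40 / 1.2373 = 6.7890

6.79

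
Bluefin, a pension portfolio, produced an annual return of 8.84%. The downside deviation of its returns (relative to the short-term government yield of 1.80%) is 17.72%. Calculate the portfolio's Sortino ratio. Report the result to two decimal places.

Sortino = (Rp − Rf) / σd = (8.84% − 1.80%) / 17.72% = 7.04% / 17.72% = 0.3973

0.40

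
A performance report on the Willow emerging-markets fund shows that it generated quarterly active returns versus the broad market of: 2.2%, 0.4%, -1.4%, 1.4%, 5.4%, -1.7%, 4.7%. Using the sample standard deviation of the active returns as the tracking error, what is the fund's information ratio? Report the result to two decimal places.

0.57

Mean return r̄ = 11.00 / 7 = 1.5714%
Σ(r − r̄)² = (2.2 − 1.5714)² + (0.4 − 1.5714)² + … = 45.7743
sample σ = √(45.7743 / 6) = √7.6291 = 2.7621%
IR = r̄ / tracking error = 1.5714 / 2.7621 = 0.5689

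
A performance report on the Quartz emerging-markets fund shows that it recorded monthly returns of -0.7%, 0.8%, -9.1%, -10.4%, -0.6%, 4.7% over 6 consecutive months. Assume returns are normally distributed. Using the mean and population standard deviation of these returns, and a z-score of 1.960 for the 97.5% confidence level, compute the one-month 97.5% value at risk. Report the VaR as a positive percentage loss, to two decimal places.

r̄ = (-0.7 + 0.8 − 9.1 − 10.4 − 0.6 + 4.7) / 6 = -2.5500%
Σ(r − r̄)² = 175.5350; population σ = √(175.5350/6) = 5.4089%
VaR = −(r̄ − z·σ) = −(-2.5500 − 1.960 × 5.4089) = −(-13.1514) = 13.1514%

13.15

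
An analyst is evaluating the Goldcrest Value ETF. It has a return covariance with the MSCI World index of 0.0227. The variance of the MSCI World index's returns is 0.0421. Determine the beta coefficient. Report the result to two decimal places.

0.54

β = Cov(Rp, Rm) / Var(Rm) = 0.0227 / 0.0421 = 0.5392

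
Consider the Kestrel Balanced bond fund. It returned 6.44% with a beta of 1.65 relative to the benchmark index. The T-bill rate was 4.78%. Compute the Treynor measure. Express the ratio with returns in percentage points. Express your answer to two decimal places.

1.01

Treynor = (Rp − Rf) / β = (6.44% − 4.78%) / 1.65 = 1.66 / 1.65 = 1.0061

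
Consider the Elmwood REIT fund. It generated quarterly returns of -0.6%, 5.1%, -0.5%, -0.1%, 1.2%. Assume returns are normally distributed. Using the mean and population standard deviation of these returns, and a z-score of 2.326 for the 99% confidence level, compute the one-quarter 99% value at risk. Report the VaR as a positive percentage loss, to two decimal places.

3.95

μ = (-0.6 + 5.1 − 0.5 − 0.1 + 1.2) / 5 = 5.10 / 5 = 1.0200%
Population std dev = √[22.8680 / 5] = 2.1386%
VaR = −(μ − z·σ) = −(1.0200 − 2.326 × 2.1386) = −(-3.9544) = 3.9544%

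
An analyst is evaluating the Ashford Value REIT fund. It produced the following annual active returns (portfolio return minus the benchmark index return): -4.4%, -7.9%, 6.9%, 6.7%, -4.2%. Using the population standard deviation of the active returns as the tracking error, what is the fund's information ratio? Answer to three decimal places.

-0.094

r̄ = (-4.4 − 7.9 + 6.9 + 6.7 − 4.2) / 5 = -2.90 / 5 = -0.5800%
Σ(r − r̄)² = 190.2280; population σ = √(190.2280/5) = 6.1681%
IR = r̄ / tracking error = -0.5800 / 6.1681 = -0.0940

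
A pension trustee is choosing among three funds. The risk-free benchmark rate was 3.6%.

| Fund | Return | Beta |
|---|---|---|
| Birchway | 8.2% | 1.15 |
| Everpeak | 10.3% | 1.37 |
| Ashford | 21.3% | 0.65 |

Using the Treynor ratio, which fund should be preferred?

Birchway: Treynor = (8.2% − 3.6%) / 1.15 = 4.000
Everpeak: Treynor = (10.3% − 3.6%) / 1.37 = 4.891
Ashford: Treynor = (21.3% − 3.6%) / 0.65 = 27.231
Highest: Ashford (27.231).

Ashford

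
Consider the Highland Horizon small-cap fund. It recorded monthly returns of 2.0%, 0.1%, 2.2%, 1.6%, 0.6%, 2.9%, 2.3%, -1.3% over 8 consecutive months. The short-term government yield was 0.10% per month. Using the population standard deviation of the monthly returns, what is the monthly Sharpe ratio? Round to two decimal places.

Mean return r̄ = 10.40 / 8 = 1.3000%
Population σ = √[Σ(r − r̄)² / 8] = √[13.6400 / 8] = √1.7050 = 1.3058%
Sharpe = (r̄ − rf) / σ = (1.3000 − 0.1) / 1.3058 = 1.2000 / 1.3058 = 0.9190

0.92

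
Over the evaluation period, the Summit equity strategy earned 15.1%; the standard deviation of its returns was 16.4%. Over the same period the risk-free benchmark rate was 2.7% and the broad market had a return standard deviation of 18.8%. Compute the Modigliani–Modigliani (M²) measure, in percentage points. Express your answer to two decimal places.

Sharpe = (Rp − Rf) / σp = (15.1% − 2.7%) / 16.4% = 0.7561
M² = Rf + Sharpe × σm = 2.7% + 0.7561 × 18.8% = 16.9147%

16.91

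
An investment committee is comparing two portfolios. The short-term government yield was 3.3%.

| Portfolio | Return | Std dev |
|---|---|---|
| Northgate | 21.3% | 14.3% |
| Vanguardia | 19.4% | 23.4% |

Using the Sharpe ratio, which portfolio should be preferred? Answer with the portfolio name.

Northgate: Sharpe ratio = (21.3% − 3.3%) / 14.3% = 1.259
Vanguardia: Sharpe ratio = (19.4% − 3.3%) / 23.4% = 0.688
Highest: Northgate (1.259).

Northgate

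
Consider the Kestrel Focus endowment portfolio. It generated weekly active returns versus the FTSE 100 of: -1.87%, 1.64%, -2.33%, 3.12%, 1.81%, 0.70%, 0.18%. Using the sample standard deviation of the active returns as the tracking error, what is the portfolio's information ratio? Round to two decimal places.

0.23

r̄ = (-1.87 + 1.64 − 2.33 + 3.12 + 1.81 + 0.7 + 0.18) / 7 = 3.250 / 7 = 0.4643%
Σ(r − r̄)² = (-1.87 − 0.4643)² + (1.64 − 0.4643)² + (-2.33 − 0.4643)² + … = 23.6394
sample σ = √(23.6394 / 6) = √3.9399 = 1.9849%
IR = r̄ / tracking error = 0.4643 / 1.9849 = 0.2339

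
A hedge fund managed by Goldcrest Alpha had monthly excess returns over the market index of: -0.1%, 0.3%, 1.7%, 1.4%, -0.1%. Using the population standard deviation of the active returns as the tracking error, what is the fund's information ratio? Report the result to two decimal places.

0.84

r̄ = (-0.1 + 0.3 + 1.7 + 1.4 − 0.1) / 5 = 3.20 / 5 = 0.6400%
Σ(r − r̄)² = (-0.1 − 0.6400)² + (0.3 − 0.6400)² + … = 2.9120
σ = √[2.9120 / 5] = 0.7632%
IR = r̄ / tracking error = 0.6400 / 0.7632 = 0.8386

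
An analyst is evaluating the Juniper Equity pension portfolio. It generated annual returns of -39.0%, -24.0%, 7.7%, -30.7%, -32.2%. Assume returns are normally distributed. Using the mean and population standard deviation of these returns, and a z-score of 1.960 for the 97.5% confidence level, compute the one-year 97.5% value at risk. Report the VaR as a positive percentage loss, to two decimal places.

r̄ = (-39 − 24 + 7.7 − 30.7 − 32.2) / 5 = -118.20 / 5 = -23.6400%
Population σ = √[Σ(r − r̄)² / 5] = √[1341.3720 / 5] = √268.2744 = 16.3791%
VaR = −(r̄ − z·σ) = −(-23.6400 − 1.960 × 16.3791) = −(-55.7430) = 55.7430%

55.74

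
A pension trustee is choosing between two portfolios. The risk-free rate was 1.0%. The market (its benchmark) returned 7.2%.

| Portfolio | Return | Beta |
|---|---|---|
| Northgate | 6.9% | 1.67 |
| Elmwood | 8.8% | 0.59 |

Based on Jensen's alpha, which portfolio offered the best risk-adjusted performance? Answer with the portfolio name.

Northgate: α = 6.9% − [1.0% + 1.67 × (7.2% − 1.0%)] = -4.454
Elmwood: α = 8.8% − [1.0% + 0.59 × (7.2% − 1.0%)] = 4.142
Highest: Elmwood (4.142).

Elmwood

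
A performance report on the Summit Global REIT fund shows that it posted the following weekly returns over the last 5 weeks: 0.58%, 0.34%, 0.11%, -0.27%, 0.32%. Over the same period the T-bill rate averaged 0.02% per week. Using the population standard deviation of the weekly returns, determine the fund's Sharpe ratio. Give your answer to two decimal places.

0.69

Mean return r̄ = 1.080 / 5 = 0.2160%
Σ(r − r̄)² = 0.4061; population σ = √(0.4061/5) = 0.2850%
Sharpe = (r̄ − rf) / σ = (0.2160 − 0.02) / 0.2850 = 0.1960 / 0.2850 = 0.6877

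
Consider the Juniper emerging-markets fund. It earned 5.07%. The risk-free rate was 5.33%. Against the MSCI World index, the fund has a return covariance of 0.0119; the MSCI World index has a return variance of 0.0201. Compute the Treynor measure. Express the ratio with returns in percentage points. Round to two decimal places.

β = Cov / Var = 0.0119 / 0.0201 = 0.5920
Treynor = (Rp − Rf) / β = (5.07% − 5.33%) / 0.5920 = -0.26 / 0.5920 = -0.4392

-0.44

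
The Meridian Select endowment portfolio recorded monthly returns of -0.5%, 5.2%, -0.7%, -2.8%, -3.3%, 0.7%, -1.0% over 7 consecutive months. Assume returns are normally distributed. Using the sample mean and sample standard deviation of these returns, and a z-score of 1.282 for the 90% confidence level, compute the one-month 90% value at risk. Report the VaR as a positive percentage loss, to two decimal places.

r̄ = (-0.5 + 5.2 − 0.7 − 2.8 − 3.3 + 0.7 − 1) / 7 = -2.40 / 7 = -0.3429%
Σ(r − r̄)² = 47.1771; sample σ = √(47.1771/6) = 2.8041%
VaR = −(r̄ − z·σ) = −(-0.3429 − 1.282 × 2.8041) = −(-3.9378) = 3.9378%

3.94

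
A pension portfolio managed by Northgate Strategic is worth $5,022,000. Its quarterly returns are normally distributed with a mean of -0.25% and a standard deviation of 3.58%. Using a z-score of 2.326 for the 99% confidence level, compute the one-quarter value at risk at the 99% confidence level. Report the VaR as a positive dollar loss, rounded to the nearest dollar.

$430,741

Return at the 99% tail: μ − z·σ = -0.25% − 2.326 × 3.58% = -0.25 − 8.32708 = -8.57708%
VaR = −(-8.57708%) × $5,022,000 = 8.57708% × $5,022,000 = $430,741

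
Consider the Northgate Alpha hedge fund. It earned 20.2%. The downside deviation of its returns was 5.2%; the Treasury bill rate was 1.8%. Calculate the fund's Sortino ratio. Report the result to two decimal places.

Sortino = (Rp − Rf) / σd = (20.2% − 1.8%) / 5.2% = 18.40% / 5.2% = 3.5385

3.54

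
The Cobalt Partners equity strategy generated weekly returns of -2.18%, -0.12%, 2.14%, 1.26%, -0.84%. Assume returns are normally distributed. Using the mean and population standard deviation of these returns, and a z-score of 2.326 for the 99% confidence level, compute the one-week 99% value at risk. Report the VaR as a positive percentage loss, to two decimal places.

3.49

r̄ = (-2.18 − 0.12 + 2.14 + 1.26 − 0.84) / 5 = 0.0520%
Population std dev = √[11.6261 / 5] = 1.5249%
VaR = −(r̄ − z·σ) = −(0.0520 − 2.326 × 1.5249) = −(-3.4949) = 3.4949%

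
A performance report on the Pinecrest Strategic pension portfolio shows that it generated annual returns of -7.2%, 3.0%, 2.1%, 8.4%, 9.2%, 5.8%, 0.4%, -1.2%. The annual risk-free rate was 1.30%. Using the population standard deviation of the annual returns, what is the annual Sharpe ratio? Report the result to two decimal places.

0.25

Mean return r̄ = 20.50 / 8 = 2.5625%
Population std dev = √[203.1588 / 8] = 5.0393%
Sharpe = (r̄ − rf) / σ = (2.5625 − 1.3) / 5.0393 = 1.2625 / 5.0393 = 0.2505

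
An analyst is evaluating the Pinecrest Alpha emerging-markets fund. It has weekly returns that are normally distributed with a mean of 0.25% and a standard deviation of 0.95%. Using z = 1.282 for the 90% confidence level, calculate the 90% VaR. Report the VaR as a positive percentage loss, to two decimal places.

0.97

VaR (as % loss) = −(μ − z·σ) = −(0.25% − 1.282 × 0.95%) = −(-0.9679%) = 0.9679%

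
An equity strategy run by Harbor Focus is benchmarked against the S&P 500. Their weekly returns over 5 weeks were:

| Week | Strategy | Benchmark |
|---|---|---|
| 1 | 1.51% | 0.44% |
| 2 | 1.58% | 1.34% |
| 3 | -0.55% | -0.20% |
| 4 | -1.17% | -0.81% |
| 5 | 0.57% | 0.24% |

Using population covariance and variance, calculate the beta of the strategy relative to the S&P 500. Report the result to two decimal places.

r̄p = 0.3880%,  r̄m = 0.2020%
Cov = Σ(rp − r̄p)(rm − r̄m) / 5 = 0.7168
Var(rm) = Σ(rm − r̄m)² / 5 = 0.5078
β = Cov / Var = 0.7168 / 0.5078 = 1.4116

1.41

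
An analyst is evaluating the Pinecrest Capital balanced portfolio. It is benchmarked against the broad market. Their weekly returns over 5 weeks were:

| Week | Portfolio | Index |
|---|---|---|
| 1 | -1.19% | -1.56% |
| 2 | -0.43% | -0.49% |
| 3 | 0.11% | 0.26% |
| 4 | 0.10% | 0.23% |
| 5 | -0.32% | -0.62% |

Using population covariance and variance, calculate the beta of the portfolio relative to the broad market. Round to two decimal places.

0.70

r̄p = -0.3460%,  r̄m = -0.4360%
Cov = Σ(rp − r̄p)(rm − r̄m) / 5 = 0.3126
Var(rm) = Σ(rm − r̄m)² / 5 = 0.4456
β = Cov / Var = 0.3126 / 0.4456 = 0.7015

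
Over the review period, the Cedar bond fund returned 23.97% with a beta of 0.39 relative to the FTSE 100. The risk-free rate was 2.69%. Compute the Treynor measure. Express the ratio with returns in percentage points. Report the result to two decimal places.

54.56

Treynor = (Rp − Rf) / β = (23.97% − 2.69%) / 0.39 = 21.28 / 0.39 = 54.5641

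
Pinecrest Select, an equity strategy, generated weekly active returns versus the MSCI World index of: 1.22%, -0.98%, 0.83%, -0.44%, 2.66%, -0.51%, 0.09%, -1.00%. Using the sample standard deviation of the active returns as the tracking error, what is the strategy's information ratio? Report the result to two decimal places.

0.18

Mean return r̄ = 1.870 / 8 = 0.2338%
Σ(r − r̄)² = 11.2380; sample σ = √(11.2380/7) = 1.2671%
IR = r̄ / tracking error = 0.2338 / 1.2671 = 0.1845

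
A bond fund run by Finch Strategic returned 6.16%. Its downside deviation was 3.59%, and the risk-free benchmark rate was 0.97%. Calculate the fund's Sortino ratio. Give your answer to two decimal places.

Sortino = (Rp − Rf) / σd = (6.16% − 0.97%) / 3.59% = 5.19% / 3.59% = 1.4457

1.45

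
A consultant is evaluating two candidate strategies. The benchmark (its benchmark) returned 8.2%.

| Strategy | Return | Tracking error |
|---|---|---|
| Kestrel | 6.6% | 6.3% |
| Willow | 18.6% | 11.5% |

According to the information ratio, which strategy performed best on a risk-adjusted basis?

Kestrel: IR = (6.6% − 8.2%) / 6.3% = -0.254
Willow: IR = (18.6% − 8.2%) / 11.5% = 0.904
Highest: Willow (0.904).

Willow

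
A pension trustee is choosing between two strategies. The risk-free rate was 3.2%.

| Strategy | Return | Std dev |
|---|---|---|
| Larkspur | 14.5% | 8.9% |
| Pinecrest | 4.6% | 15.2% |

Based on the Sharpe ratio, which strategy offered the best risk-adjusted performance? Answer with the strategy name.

Larkspur

Larkspur: Sharpe ratio = (14.5% − 3.2%) / 8.9% = 1.270
Pinecrest: Sharpe ratio = (4.6% − 3.2%) / 15.2% = 0.092
Highest: Larkspur (1.270).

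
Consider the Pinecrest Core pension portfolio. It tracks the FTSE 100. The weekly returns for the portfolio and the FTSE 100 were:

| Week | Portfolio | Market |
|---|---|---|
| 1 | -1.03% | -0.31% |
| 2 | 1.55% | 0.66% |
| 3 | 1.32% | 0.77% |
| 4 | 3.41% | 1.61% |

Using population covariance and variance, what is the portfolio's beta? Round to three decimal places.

2.301

r̄p = 1.3125%,  r̄m = 0.6825%
Cov = Σ(rp − r̄p)(rm − r̄m) / 4 = 1.0664
Var(rm) = Σ(rm − r̄m)² / 4 = 0.4634
β = Cov / Var = 1.0664 / 0.4634 = 2.3013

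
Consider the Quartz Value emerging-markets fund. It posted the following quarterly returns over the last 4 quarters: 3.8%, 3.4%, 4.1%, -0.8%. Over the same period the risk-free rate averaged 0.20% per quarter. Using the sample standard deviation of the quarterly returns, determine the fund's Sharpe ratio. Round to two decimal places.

r̄ = (3.8 + 3.4 + 4.1 − 0.8) / 4 = 2.6250%
Σ(r − r̄)² = 15.8875; sample σ = √(15.8875/3) = 2.3013%
Sharpe = (r̄ − rf) / σ = (2.6250 − 0.2) / 2.3013 = 2.4250 / 2.3013 = 1.0538

1.05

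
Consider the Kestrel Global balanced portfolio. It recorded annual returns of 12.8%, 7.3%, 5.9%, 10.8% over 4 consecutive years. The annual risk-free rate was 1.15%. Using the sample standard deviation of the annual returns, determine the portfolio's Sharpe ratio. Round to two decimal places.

μ = (12.8 + 7.3 + 5.9 + 10.8) / 4 = 36.80 / 4 = 9.2000%
Σ(r − μ)² = 30.0200; sample σ = √(30.0200/3) = 3.1633%
Sharpe = (μ − rf) / σ = (9.2000 − 1.15) / 3.1633 = 8.0500 / 3.1633 = 2.5448

2.54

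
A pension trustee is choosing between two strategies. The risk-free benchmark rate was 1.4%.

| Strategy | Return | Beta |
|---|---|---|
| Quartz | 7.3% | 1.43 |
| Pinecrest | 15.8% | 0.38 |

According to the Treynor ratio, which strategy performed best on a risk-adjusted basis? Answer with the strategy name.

Quartz: Treynor = (7.3% − 1.4%) / 1.43 = 4.126
Pinecrest: Treynor = (15.8% − 1.4%) / 0.38 = 37.895
Highest: Pinecrest (37.895).

Pinecrest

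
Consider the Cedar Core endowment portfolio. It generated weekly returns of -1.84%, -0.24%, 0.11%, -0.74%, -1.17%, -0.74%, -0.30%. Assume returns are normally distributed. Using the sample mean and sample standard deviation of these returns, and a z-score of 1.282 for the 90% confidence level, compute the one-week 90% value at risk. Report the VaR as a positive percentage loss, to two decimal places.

1.54

r̄ = (-1.84 − 0.24 + 0.11 − 0.74 − 1.17 − 0.74 − 0.3) / 7 = -4.920 / 7 = -0.7029%
Sample std dev = √[2.5513 / 6] = 0.6521%
VaR = −(r̄ − z·σ) = −(-0.7029 − 1.282 × 0.6521) = −(-1.5389) = 1.5389%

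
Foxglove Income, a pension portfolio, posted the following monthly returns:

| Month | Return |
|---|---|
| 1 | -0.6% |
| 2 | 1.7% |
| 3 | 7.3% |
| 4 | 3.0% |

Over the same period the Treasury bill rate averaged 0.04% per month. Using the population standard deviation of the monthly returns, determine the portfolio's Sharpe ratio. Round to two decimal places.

0.98

r̄ = (-0.6 + 1.7 + 7.3 + 3) / 4 = 2.8500%
Σ(r − r̄)² = 33.0500; population σ = √(33.0500/4) = 2.8745%
Sharpe = (r̄ − rf) / σ = (2.8500 − 0.04) / 2.8745 = 2.8100 / 2.8745 = 0.9776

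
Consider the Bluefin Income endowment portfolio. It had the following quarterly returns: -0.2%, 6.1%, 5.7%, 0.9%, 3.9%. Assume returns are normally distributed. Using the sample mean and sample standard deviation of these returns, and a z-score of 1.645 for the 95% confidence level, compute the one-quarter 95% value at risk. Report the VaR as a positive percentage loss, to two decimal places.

1.37

Mean return μ = 16.40 / 5 = 3.2800%
Σ(r − μ)² = (-0.2 − 3.2800)² + (6.1 − 3.2800)² + (5.7 − 3.2800)² + … = 31.9680
sample σ = √(31.9680 / 4) = √7.9920 = 2.8270%
VaR = −(μ − z·σ) = −(3.2800 − 1.645 × 2.8270) = −(-1.3704) = 1.3704%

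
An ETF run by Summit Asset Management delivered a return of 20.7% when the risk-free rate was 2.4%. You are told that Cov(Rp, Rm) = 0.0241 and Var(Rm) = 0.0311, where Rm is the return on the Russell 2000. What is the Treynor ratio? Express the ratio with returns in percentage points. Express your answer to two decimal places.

β = Cov / Var = 0.0241 / 0.0311 = 0.7749
Treynor = (Rp − Rf) / β = (20.7% − 2.4%) / 0.7749 = 18.30 / 0.7749 = 23.6160

23.62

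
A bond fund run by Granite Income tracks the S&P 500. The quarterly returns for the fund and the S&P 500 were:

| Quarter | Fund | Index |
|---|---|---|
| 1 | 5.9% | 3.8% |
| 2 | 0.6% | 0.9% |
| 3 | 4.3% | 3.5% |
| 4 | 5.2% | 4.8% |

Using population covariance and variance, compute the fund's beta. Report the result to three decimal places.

1.323

r̄p = 4.0000%,  r̄m = 3.2500%
Cov = Σ(rp − r̄p)(rm − r̄m) / 4 = 2.7425
Var(rm) = Σ(rm − r̄m)² / 4 = 2.0725
β = Cov / Var = 2.7425 / 2.0725 = 1.3233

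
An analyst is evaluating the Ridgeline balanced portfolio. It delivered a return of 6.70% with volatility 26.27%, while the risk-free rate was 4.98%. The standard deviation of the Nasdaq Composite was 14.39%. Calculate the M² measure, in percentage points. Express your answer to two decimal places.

5.92

Sharpe = (Rp − Rf) / σp = (6.70% − 4.98%) / 26.27% = 0.0655
M² = Rf + Sharpe × σm = 4.98% + 0.0655 × 14.39% = 5.9225%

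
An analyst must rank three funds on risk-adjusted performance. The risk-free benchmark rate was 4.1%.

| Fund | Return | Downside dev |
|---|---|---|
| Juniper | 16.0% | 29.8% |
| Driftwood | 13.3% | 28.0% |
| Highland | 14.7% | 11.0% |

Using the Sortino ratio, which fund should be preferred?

Juniper: Sortino ratio = (16.0% − 4.1%) / 29.8% = 0.399
Driftwood: Sortino ratio = (13.3% − 4.1%) / 28.0% = 0.329
Highland: Sortino ratio = (14.7% − 4.1%) / 11.0% = 0.964
Highest: Highland (0.964).

Highland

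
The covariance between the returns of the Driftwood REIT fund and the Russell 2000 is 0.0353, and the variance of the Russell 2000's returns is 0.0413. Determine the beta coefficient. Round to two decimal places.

0.85

β = Cov(Rp, Rm) / Var(Rm) = 0.0353 / 0.0413 = 0.8547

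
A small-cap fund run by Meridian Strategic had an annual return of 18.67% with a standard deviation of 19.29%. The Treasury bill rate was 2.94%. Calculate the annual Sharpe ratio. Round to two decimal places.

Sharpe = (Rp − Rf) / σp = (18.67% − 2.94%) / 19.29% = 15.73% / 19.29% = 0.8154

0.82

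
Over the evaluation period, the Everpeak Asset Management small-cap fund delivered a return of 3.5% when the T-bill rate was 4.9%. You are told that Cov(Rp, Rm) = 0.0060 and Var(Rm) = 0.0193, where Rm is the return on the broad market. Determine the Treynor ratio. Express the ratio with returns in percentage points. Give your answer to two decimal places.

β = Cov / Var = 0.0060 / 0.0193 = 0.3109
Treynor = (Rp − Rf) / β = (3.5% − 4.9%) / 0.3109 = -1.40 / 0.3109 = -4.5031

-4.50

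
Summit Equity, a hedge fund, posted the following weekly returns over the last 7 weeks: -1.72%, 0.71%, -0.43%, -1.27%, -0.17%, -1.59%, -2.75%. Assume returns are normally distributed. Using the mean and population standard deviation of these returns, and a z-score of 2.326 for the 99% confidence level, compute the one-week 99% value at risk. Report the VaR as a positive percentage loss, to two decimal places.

r̄ = (-1.72 + 0.71 − 0.43 − 1.27 − 0.17 − 1.59 − 2.75) / 7 = -1.0314%
Population std dev = √[7.9329 / 7] = 1.0646%
VaR = −(r̄ − z·σ) = −(-1.0314 − 2.326 × 1.0646) = −(-3.5077) = 3.5077%

3.51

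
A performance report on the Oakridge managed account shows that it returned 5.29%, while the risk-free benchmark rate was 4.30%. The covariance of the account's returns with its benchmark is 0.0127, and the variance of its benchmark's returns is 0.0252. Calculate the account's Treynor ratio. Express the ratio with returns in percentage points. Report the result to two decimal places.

1.96

β = Cov / Var = 0.0127 / 0.0252 = 0.5040
Treynor = (Rp − Rf) / β = (5.29% − 4.30%) / 0.5040 = 0.99 / 0.5040 = 1.9643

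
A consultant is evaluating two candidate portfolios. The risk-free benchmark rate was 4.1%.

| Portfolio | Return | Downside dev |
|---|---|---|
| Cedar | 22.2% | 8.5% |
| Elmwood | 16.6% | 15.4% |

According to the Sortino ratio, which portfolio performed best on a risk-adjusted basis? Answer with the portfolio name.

Cedar

Cedar: Sortino ratio = (22.2% − 4.1%) / 8.5% = 2.129
Elmwood: Sortino ratio = (16.6% − 4.1%) / 15.4% = 0.812
Highest: Cedar (2.129).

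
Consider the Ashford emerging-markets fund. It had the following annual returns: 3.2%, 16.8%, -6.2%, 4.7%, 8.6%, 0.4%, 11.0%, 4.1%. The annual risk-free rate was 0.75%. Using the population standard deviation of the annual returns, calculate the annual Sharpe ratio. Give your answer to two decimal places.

0.70

μ = (3.2 + 16.8 − 6.2 + 4.7 + 8.6 + 0.4 + 11 + 4.1) / 8 = 5.3250%
Σ(r − μ)² = 338.0950; population σ = √(338.0950/8) = 6.5009%
Sharpe = (μ − rf) / σ = (5.3250 − 0.75) / 6.5009 = 4.5750 / 6.5009 = 0.7037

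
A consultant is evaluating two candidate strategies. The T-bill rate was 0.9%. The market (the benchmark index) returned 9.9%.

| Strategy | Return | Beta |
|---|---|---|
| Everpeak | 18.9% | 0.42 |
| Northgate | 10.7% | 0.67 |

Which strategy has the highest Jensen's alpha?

Everpeak

Everpeak: α = 18.9% − [0.9% + 0.42 × (9.9% − 0.9%)] = 14.220
Northgate: α = 10.7% − [0.9% + 0.67 × (9.9% − 0.9%)] = 3.770
Highest: Everpeak (14.220).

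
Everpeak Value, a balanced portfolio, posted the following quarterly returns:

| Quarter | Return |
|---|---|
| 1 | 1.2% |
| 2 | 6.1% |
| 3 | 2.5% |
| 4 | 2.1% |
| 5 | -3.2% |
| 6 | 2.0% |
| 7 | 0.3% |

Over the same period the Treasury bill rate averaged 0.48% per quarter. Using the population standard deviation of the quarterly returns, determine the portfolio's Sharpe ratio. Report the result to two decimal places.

Mean return r̄ = 11.00 / 7 = 1.5714%
Σ(r − r̄)² = (1.2 − 1.5714)² + (6.1 − 1.5714)² + (2.5 − 1.5714)² + … = 46.3543
σ = √[46.3543 / 7] = 2.5733%
Sharpe = (r̄ − rf) / σ = (1.5714 − 0.48) / 2.5733 = 1.0914 / 2.5733 = 0.4241

0.42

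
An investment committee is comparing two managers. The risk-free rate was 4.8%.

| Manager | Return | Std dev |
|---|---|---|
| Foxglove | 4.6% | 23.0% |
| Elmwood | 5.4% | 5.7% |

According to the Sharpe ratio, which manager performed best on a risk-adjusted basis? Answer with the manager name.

Foxglove: Sharpe ratio = (4.6% − 4.8%) / 23.0% = -0.009
Elmwood: Sharpe ratio = (5.4% − 4.8%) / 5.7% = 0.105
Highest: Elmwood (0.105).

Elmwood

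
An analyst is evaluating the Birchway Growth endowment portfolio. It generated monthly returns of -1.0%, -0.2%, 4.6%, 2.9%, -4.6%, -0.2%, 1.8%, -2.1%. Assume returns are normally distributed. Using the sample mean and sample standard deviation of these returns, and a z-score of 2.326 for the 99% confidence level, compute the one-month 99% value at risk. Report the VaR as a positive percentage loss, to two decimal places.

6.62

r̄ = (-1 − 0.2 + 4.6 + 2.9 − 4.6 − 0.2 + 1.8 − 2.1) / 8 = 0.1500%
Σ(r − r̄)² = (-1 − 0.1500)² + (-0.2 − 0.1500)² + … = 59.2800
sample σ = √(59.2800 / 7) = √8.4686 = 2.9101%
VaR = −(r̄ − z·σ) = −(0.1500 − 2.326 × 2.9101) = −(-6.6189) = 6.6189%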